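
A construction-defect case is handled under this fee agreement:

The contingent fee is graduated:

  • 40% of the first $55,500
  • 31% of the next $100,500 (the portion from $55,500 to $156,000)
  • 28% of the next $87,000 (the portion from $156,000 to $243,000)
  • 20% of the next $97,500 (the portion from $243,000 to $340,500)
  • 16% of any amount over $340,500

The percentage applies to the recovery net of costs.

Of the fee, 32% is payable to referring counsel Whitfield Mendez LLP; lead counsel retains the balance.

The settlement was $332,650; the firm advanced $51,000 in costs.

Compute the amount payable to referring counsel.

Fee base (net of costs): $332,650 − $51,000 = $281,650
First $55,500 at 40% = $22,200.00
Next $100,500 at 31% = $31,155.00
Next $87,000 at 28% = $24,360.00
Remaining $38,650 at 20% = $7,730.00
Fee: $22,200.00 + $31,155.00 + $24,360.00 + $7,730.00 = $85,445.00
Referral share: 32% of $85,445.00 = $27,342.40; lead counsel retains $85,445.00 − $27,342.40 = $58,102.60.

$27,342.40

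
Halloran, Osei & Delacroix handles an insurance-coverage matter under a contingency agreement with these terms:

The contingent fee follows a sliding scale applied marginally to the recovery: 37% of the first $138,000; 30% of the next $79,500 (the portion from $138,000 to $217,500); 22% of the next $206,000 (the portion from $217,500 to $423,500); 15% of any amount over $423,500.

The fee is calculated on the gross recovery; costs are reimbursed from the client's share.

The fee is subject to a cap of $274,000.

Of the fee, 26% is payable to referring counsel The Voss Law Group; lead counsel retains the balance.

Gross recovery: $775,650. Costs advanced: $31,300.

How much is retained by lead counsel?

$128,058.85

Fee base is the gross recovery, $775,650; costs are reimbursed separately.
First $138,000 at 37% = $51,060.00
Next $79,500 at 30% = $23,850.00
Next $206,000 at 22% = $45,320.00
Remaining $352,150 at 15% = $52,822.50
Fee: $51,060.00 + $23,850.00 + $45,320.00 + $52,822.50 = $173,052.50
$173,052.50 is under the $274,000 cap.
Referral share: 26% of $173,052.50 = $44,993.65; lead counsel retains $173,052.50 − $44,993.65 = $128,058.85.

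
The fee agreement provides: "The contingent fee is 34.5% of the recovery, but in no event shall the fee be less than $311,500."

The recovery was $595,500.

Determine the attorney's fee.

$311,500.00

34.5% of $595,500 = $205,447.50
That is below the $311,500 minimum, so the minimum applies.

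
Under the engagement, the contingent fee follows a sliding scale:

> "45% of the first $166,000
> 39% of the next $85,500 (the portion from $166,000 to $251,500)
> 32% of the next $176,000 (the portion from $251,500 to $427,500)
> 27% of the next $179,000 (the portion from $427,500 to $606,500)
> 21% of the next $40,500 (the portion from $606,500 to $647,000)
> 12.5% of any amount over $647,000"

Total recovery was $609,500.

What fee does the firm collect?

$213,325.00

First $166,000 at 45% = $74,700.00
Next $85,500 at 39% = $33,345.00
Next $176,000 at 32% = $56,320.00
Next $179,000 at 27% = $48,330.00
Remaining $3,000 at 21% = $630.00
Fee: $74,700.00 + $33,345.00 + $56,320.00 + $48,330.00 + $630.00 = $213,325.00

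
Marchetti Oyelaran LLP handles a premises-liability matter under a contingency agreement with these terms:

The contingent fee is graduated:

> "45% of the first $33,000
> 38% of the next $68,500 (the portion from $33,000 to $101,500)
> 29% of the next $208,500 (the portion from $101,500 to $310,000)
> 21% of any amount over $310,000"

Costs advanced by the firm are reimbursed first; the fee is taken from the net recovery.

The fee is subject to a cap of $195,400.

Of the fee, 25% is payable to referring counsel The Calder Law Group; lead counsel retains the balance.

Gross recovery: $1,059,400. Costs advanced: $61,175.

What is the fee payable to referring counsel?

$48,850.00

Fee base (net of costs): $1,059,400 − $61,175 = $998,225
First $33,000 at 45% = $14,850.00
Next $68,500 at 38% = $26,030.00
Next $208,500 at 29% = $60,465.00
Remaining $688,225 at 21% = $144,527.25
Fee: $14,850.00 + $26,030.00 + $60,465.00 + $144,527.25 = $245,872.25
$245,872.25 exceeds the $195,400 cap, so the fee is capped at $195,400.00.
Referral share: 25% of $195,400.00 = $48,850.00; lead counsel retains $195,400.00 − $48,850.00 = $146,550.00.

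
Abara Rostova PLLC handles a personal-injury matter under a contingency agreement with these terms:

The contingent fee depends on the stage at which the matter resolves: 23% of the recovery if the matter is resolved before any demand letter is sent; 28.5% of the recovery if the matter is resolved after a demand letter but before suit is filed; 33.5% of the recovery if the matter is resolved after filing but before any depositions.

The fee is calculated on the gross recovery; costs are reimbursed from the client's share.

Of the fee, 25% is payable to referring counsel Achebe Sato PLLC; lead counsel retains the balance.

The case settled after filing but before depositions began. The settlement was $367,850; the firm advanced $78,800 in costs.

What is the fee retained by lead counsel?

$92,422.31

Fee base is the gross recovery, $367,850; costs are reimbursed separately.
The matter settled after filing but before depositions began, so the 33.5% rate applies.
$367,850 × 33.5% = $123,229.75
Referral share: 25% of $123,229.75 = $30,807.44; lead counsel retains $123,229.75 − $30,807.44 = $92,422.31.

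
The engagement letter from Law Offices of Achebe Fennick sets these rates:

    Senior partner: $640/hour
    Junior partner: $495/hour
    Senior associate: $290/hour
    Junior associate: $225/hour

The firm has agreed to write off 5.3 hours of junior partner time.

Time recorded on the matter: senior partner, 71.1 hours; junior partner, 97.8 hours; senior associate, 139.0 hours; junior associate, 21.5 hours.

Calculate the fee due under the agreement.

$136,439.00

Senior partner: 71.1 × $640 = $45,504.00
Junior partner: 97.8 × $495 = $48,411.00
Senior associate: 139.0 × $290 = $40,310.00
Junior associate: 21.5 × $225 = $4,837.50
Subtotal: $139,062.50
Write-off: 5.3 × $495 = $2,623.50
Total: $139,062.50 − $2,623.50 = $136,439.00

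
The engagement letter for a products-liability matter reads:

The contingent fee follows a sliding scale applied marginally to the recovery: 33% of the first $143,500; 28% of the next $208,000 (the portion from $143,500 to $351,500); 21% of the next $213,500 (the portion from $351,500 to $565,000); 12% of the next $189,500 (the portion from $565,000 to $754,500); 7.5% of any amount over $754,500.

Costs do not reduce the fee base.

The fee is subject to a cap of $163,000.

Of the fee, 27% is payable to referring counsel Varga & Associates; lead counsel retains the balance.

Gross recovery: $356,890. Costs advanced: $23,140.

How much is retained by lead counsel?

Fee base is the gross recovery, $356,890; costs are reimbursed separately.
First $143,500 at 33% = $47,355.00
Next $208,000 at 28% = $58,240.00
Remaining $5,390 at 21% = $1,131.90
Fee: $47,355.00 + $58,240.00 + $1,131.90 = $106,726.90
$106,726.90 is under the $163,000 cap.
Referral share: 27% of $106,726.90 = $28,816.26; lead counsel retains $106,726.90 − $28,816.26 = $77,910.64.

$77,910.64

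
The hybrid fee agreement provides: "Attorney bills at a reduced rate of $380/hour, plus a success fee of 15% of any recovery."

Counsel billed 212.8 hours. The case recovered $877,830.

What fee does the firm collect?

$212,538.50

Hourly: 212.8 × $380 = $80,864.00
Success fee: 15% of $877,830 = $131,674.50
Total: $80,864.00 + $131,674.50 = $212,538.50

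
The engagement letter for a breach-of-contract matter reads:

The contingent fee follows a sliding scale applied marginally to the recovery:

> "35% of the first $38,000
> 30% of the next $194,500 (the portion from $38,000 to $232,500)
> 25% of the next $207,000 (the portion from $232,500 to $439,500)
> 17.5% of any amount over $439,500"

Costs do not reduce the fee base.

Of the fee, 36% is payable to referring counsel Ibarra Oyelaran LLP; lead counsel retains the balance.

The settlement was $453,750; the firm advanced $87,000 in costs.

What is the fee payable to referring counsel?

$45,321.75

Fee base is the gross recovery, $453,750; costs are reimbursed separately.
First $38,000 at 35% = $13,300.00
Next $194,500 at 30% = $58,350.00
Next $207,000 at 25% = $51,750.00
Remaining $14,250 at 17.5% = $2,493.75
Fee: $13,300.00 + $58,350.00 + $51,750.00 + $2,493.75 = $125,893.75
Referral share: 36% of $125,893.75 = $45,321.75; lead counsel retains $125,893.75 − $45,321.75 = $80,572.00.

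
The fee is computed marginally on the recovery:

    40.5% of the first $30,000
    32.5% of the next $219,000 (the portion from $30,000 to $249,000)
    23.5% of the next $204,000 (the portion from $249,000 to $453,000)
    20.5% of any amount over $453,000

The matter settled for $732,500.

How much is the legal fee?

First $30,000 at 40.5% = $12,150.00
Next $219,000 at 32.5% = $71,175.00
Next $204,000 at 23.5% = $47,940.00
Remaining $279,500 at 20.5% = $57,297.50
Fee: $12,150.00 + $71,175.00 + $47,940.00 + $57,297.50 = $188,562.50

$188,562.50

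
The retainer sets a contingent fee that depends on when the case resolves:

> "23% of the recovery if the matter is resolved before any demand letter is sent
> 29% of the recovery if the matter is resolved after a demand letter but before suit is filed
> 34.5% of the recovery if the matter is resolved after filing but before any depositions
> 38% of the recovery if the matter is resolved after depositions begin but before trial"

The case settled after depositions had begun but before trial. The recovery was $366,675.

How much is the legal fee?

The matter settled after depositions had begun but before trial, so the 38% rate applies.
$366,675 × 38% = $139,336.50

$139,336.50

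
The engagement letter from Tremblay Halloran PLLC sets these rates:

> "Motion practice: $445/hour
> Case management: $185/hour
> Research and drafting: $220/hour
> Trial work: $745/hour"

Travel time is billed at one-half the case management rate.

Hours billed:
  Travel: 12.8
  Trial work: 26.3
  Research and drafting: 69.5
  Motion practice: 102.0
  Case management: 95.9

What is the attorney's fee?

Motion practice: 102.0 × $445 = $45,390.00
Case management: 95.9 × $185 = $17,741.50
Research and drafting: 69.5 × $220 = $15,290.00
Trial work: 26.3 × $745 = $19,593.50
Subtotal: $45,390.00 + $17,741.50 + $15,290.00 + $19,593.50 = $98,015.00
Travel: 12.8 × ($185 ÷ 2) = 12.8 × $92.50 = $1,184.00
Total: $98,015.00 + $1,184.00 = $99,199.00

$99,199.00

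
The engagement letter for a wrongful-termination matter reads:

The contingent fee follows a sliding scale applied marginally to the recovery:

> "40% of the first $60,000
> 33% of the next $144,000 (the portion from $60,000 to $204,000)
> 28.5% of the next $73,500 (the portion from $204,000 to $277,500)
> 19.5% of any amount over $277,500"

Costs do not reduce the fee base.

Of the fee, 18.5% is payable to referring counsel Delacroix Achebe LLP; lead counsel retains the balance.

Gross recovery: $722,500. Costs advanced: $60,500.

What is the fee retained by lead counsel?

Fee base is the gross recovery, $722,500; costs are reimbursed separately.
First $60,000 at 40% = $24,000.00
Next $144,000 at 33% = $47,520.00
Next $73,500 at 28.5% = $20,947.50
Remaining $445,000 at 19.5% = $86,775.00
Fee: $24,000.00 + $47,520.00 + $20,947.50 + $86,775.00 = $179,242.50
Referral share: 18.5% of $179,242.50 = $33,159.86; lead counsel retains $179,242.50 − $33,159.86 = $146,082.64.

$146,082.64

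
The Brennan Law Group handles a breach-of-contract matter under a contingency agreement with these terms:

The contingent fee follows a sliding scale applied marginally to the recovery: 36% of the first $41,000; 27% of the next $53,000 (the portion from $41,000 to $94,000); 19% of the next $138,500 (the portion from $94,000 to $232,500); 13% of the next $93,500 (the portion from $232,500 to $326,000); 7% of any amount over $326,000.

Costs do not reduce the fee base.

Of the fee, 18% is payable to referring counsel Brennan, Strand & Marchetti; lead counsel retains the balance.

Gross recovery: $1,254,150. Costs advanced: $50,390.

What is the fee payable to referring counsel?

$23,851.89

Fee base is the gross recovery, $1,254,150; costs are reimbursed separately.
First $41,000 at 36% = $14,760.00
Next $53,000 at 27% = $14,310.00
Next $138,500 at 19% = $26,315.00
Next $93,500 at 13% = $12,155.00
Remaining $928,150 at 7% = $64,970.50
Fee: $14,760.00 + $14,310.00 + $26,315.00 + $12,155.00 + $64,970.50 = $132,510.50
Referral share: 18% of $132,510.50 = $23,851.89; lead counsel retains $132,510.50 − $23,851.89 = $108,658.61.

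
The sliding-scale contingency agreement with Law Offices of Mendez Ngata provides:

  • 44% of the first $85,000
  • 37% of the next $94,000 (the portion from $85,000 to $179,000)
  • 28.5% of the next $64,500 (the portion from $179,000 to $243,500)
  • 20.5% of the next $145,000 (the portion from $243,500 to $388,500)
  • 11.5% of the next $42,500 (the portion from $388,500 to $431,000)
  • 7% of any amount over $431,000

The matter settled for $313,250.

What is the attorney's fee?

First $85,000 at 44% = $37,400.00
Next $94,000 at 37% = $34,780.00
Next $64,500 at 28.5% = $18,382.50
Remaining $69,750 at 20.5% = $14,298.75
Fee: $37,400.00 + $34,780.00 + $18,382.50 + $14,298.75 = $104,861.25

$104,861.25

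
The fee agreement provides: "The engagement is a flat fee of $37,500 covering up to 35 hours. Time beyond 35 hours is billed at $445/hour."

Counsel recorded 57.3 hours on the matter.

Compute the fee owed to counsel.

Flat fee: $37,500.00
Excess hours: 57.3 − 35 = 22.3
Overrun: 22.3 × $445 = $9,923.50
Total: $37,500.00 + $9,923.50 = $47,423.50

$47,423.50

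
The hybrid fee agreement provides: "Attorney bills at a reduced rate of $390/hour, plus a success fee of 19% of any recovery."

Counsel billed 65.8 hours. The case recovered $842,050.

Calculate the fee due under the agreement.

Hourly: 65.8 × $390 = $25,662.00
Success fee: 19% of $842,050 = $159,989.50
Total: $25,662.00 + $159,989.50 = $185,651.50

$185,651.50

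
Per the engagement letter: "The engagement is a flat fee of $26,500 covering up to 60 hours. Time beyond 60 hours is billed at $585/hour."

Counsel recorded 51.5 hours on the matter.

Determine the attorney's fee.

51.5 hours is within the 60-hour scope; only the flat fee applies.

$26,500.00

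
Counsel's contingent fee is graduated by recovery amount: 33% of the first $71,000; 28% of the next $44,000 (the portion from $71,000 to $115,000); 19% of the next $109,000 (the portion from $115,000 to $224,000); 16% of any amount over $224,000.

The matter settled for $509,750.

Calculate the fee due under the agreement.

First $71,000 at 33% = $23,430.00
Next $44,000 at 28% = $12,320.00
Next $109,000 at 19% = $20,710.00
Remaining $285,750 at 16% = $45,720.00
Fee: $23,430.00 + $12,320.00 + $20,710.00 + $45,720.00 = $102,180.00

$102,180.00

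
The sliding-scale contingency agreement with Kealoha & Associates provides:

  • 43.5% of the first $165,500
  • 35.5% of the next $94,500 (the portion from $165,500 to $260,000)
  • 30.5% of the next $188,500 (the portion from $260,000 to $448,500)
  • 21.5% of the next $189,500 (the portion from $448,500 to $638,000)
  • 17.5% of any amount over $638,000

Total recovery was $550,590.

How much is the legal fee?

First $165,500 at 43.5% = $71,992.50
Next $94,500 at 35.5% = $33,547.50
Next $188,500 at 30.5% = $57,492.50
Remaining $102,090 at 21.5% = $21,949.35
Fee: $71,992.50 + $33,547.50 + $57,492.50 + $21,949.35 = $184,981.85

$184,981.85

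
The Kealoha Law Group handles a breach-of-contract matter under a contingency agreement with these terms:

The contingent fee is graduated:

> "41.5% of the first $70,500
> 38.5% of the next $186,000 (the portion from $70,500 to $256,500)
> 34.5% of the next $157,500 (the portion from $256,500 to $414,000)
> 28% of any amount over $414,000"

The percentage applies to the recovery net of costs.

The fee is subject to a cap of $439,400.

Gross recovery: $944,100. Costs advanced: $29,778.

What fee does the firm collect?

Fee base (net of costs): $944,100 − $29,778 = $914,322
First $70,500 at 41.5% = $29,257.50
Next $186,000 at 38.5% = $71,610.00
Next $157,500 at 34.5% = $54,337.50
Remaining $500,322 at 28% = $140,090.16
Fee: $29,257.50 + $71,610.00 + $54,337.50 + $140,090.16 = $295,295.16
$295,295.16 is under the $439,400 cap.

$295,295.16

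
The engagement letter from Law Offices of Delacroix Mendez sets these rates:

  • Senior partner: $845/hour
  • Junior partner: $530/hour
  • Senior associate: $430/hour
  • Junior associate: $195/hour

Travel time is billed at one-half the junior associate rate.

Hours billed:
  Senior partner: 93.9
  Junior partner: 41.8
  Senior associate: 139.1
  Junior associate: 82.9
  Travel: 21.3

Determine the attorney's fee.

$179,554.75

Senior partner: 93.9 × $845 = $79,345.50
Junior partner: 41.8 × $530 = $22,154.00
Senior associate: 139.1 × $430 = $59,813.00
Junior associate: 82.9 × $195 = $16,165.50
Subtotal: $79,345.50 + $22,154.00 + $59,813.00 + $16,165.50 = $177,478.00
Travel: 21.3 × ($195 ÷ 2) = 21.3 × $97.50 = $2,076.75
Total: $177,478.00 + $2,076.75 = $179,554.75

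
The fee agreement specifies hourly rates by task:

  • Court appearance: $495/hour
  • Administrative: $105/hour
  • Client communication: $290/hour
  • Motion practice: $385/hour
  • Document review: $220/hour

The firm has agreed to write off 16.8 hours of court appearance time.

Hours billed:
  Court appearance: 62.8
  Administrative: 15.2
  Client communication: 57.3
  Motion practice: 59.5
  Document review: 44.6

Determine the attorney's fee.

$73,702.50

Court appearance: 62.8 × $495 = $31,086.00
Administrative: 15.2 × $105 = $1,596.00
Client communication: 57.3 × $290 = $16,617.00
Motion practice: 59.5 × $385 = $22,907.50
Document review: 44.6 × $220 = $9,812.00
Subtotal: $82,018.50
Write-off: 16.8 × $495 = $8,316.00
Total: $82,018.50 − $8,316.00 = $73,702.50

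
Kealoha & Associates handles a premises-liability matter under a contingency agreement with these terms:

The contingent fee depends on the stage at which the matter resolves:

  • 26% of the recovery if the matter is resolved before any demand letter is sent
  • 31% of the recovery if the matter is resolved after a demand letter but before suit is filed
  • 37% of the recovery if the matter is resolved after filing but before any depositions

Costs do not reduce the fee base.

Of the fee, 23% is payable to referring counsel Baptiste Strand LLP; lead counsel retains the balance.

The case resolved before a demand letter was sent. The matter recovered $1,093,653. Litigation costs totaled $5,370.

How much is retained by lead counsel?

Fee base is the gross recovery, $1,093,653; costs are reimbursed separately.
The matter resolved before a demand letter was sent, so the 26% rate applies.
$1,093,653 × 26% = $284,349.78
Referral share: 23% of $284,349.78 = $65,400.45; lead counsel retains $284,349.78 − $65,400.45 = $218,949.33.

$218,949.33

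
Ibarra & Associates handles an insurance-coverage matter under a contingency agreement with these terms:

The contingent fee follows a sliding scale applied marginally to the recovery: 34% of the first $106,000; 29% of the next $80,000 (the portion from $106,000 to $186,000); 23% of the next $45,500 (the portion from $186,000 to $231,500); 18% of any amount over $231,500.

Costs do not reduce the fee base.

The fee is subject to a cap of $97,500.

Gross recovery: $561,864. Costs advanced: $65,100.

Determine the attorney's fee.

$97,500.00

Fee base is the gross recovery, $561,864; costs are reimbursed separately.
First $106,000 at 34% = $36,040.00
Next $80,000 at 29% = $23,200.00
Next $45,500 at 23% = $10,465.00
Remaining $330,364 at 18% = $59,465.52
Fee: $36,040.00 + $23,200.00 + $10,465.00 + $59,465.52 = $129,170.52
$129,170.52 exceeds the $97,500 cap, so the fee is capped at $97,500.00.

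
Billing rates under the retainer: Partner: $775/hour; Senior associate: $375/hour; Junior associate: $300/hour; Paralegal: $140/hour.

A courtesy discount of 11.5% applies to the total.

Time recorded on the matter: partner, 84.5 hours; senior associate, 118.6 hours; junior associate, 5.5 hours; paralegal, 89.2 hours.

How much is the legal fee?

$109,828.94

Partner: 84.5 × $775 = $65,487.50
Senior associate: 118.6 × $375 = $44,475.00
Junior associate: 5.5 × $300 = $1,650.00
Paralegal: 89.2 × $140 = $12,488.00
Subtotal: $124,100.50
Less 11.5% discount: −$14,271.56
Total: $124,100.50 − $14,271.56 = $109,828.94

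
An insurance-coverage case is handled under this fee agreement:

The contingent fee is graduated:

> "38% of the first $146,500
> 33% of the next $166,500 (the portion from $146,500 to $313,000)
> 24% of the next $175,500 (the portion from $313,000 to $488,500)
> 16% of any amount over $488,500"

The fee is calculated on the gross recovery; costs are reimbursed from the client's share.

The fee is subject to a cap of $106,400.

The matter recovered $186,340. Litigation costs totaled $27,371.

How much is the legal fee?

Fee base is the gross recovery, $186,340; costs are reimbursed separately.
First $146,500 at 38% = $55,670.00
Remaining $39,840 at 33% = $13,147.20
Fee: $55,670.00 + $13,147.20 = $68,817.20
$68,817.20 is under the $106,400 cap.

$68,817.20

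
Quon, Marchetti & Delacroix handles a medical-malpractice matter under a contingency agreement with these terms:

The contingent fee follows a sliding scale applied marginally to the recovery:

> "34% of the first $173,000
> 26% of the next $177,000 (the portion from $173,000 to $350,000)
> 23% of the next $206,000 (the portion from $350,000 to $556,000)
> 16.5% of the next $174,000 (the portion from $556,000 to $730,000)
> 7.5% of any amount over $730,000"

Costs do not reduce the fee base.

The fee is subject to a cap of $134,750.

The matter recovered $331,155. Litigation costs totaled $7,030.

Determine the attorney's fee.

$99,940.30

Fee base is the gross recovery, $331,155; costs are reimbursed separately.
First $173,000 at 34% = $58,820.00
Remaining $158,155 at 26% = $41,120.30
Fee: $58,820.00 + $41,120.30 = $99,940.30
$99,940.30 is under the $134,750 cap.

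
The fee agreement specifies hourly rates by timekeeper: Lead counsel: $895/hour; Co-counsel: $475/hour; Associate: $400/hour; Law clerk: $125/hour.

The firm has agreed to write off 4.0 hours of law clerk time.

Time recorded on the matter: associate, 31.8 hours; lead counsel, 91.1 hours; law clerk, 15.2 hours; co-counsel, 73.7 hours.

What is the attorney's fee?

$130,662.00

Lead counsel: 91.1 × $895 = $81,534.50
Co-counsel: 73.7 × $475 = $35,007.50
Associate: 31.8 × $400 = $12,720.00
Law clerk: 15.2 × $125 = $1,900.00
Subtotal: $131,162.00
Write-off: 4.0 × $125 = $500.00
Total: $131,162.00 − $500.00 = $130,662.00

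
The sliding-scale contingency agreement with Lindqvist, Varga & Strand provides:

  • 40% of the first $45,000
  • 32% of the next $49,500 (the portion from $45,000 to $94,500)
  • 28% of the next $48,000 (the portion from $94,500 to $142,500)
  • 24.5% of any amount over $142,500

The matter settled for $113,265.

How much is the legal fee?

$39,094.20

First $45,000 at 40% = $18,000.00
Next $49,500 at 32% = $15,840.00
Remaining $18,765 at 28% = $5,254.20
Fee: $18,000.00 + $15,840.00 + $5,254.20 = $39,094.20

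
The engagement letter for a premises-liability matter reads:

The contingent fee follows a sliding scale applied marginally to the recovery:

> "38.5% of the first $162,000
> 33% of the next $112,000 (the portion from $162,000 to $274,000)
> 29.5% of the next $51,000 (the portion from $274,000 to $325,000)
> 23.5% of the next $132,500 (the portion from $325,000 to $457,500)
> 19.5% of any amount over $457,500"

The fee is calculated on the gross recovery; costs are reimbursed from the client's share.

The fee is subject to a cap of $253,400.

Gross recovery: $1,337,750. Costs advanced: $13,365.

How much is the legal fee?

Fee base is the gross recovery, $1,337,750; costs are reimbursed separately.
First $162,000 at 38.5% = $62,370.00
Next $112,000 at 33% = $36,960.00
Next $51,000 at 29.5% = $15,045.00
Next $132,500 at 23.5% = $31,137.50
Remaining $880,250 at 19.5% = $171,648.75
Fee: $62,370.00 + $36,960.00 + $15,045.00 + $31,137.50 + $171,648.75 = $317,161.25
$317,161.25 exceeds the $253,400 cap, so the fee is capped at $253,400.00.

$253,400.00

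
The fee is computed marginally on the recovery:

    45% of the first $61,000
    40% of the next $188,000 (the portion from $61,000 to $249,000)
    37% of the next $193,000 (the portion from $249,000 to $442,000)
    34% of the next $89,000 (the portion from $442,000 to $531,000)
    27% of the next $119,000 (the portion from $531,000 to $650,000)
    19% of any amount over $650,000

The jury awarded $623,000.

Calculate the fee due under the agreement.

First $61,000 at 45% = $27,450.00
Next $188,000 at 40% = $75,200.00
Next $193,000 at 37% = $71,410.00
Next $89,000 at 34% = $30,260.00
Remaining $92,000 at 27% = $24,840.00
Fee: $27,450.00 + $75,200.00 + $71,410.00 + $30,260.00 + $24,840.00 = $229,160.00

$229,160.00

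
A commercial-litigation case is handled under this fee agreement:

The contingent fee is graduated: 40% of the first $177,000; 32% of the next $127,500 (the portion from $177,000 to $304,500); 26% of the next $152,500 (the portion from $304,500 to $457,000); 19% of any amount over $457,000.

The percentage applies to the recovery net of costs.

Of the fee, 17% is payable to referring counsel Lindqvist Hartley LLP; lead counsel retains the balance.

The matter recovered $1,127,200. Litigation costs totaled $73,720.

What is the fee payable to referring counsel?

$44,978.80

Fee base (net of costs): $1,127,200 − $73,720 = $1,053,480
First $177,000 at 40% = $70,800.00
Next $127,500 at 32% = $40,800.00
Next $152,500 at 26% = $39,650.00
Remaining $596,480 at 19% = $113,331.20
Fee: $70,800.00 + $40,800.00 + $39,650.00 + $113,331.20 = $264,581.20
Referral share: 17% of $264,581.20 = $44,978.80; lead counsel retains $264,581.20 − $44,978.80 = $219,602.40.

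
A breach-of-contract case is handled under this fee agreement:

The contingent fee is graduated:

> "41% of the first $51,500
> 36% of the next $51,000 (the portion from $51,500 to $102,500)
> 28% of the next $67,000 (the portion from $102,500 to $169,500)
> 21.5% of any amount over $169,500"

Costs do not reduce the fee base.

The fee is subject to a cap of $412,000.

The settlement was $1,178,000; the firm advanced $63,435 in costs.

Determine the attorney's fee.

$275,062.50

Fee base is the gross recovery, $1,178,000; costs are reimbursed separately.
First $51,500 at 41% = $21,115.00
Next $51,000 at 36% = $18,360.00
Next $67,000 at 28% = $18,760.00
Remaining $1,008,500 at 21.5% = $216,827.50
Fee: $21,115.00 + $18,360.00 + $18,760.00 + $216,827.50 = $275,062.50
$275,062.50 is under the $412,000 cap.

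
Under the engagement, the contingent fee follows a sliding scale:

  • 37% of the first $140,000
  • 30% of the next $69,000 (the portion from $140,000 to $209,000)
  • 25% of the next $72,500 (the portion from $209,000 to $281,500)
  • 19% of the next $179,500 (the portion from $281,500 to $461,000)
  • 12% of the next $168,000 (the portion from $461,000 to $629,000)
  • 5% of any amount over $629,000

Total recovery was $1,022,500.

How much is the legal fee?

First $140,000 at 37% = $51,800.00
Next $69,000 at 30% = $20,700.00
Next $72,500 at 25% = $18,125.00
Next $179,500 at 19% = $34,105.00
Next $168,000 at 12% = $20,160.00
Remaining $393,500 at 5% = $19,675.00
Fee: $51,800.00 + $20,700.00 + $18,125.00 + $34,105.00 + $20,160.00 + $19,675.00 = $164,565.00

$164,565.00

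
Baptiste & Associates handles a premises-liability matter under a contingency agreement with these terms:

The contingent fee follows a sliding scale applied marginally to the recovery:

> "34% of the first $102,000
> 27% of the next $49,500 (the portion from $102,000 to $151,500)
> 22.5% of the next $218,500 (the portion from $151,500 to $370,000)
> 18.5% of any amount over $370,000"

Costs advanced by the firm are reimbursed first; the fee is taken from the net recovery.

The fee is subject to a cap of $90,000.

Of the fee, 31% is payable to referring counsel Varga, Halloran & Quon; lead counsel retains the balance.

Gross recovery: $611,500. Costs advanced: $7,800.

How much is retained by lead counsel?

Fee base (net of costs): $611,500 − $7,800 = $603,700
First $102,000 at 34% = $34,680.00
Next $49,500 at 27% = $13,365.00
Next $218,500 at 22.5% = $49,162.50
Remaining $233,700 at 18.5% = $43,234.50
Fee: $34,680.00 + $13,365.00 + $49,162.50 + $43,234.50 = $140,442.00
$140,442.00 exceeds the $90,000 cap, so the fee is capped at $90,000.00.
Referral share: 31% of $90,000.00 = $27,900.00; lead counsel retains $90,000.00 − $27,900.00 = $62,100.00.

$62,100.00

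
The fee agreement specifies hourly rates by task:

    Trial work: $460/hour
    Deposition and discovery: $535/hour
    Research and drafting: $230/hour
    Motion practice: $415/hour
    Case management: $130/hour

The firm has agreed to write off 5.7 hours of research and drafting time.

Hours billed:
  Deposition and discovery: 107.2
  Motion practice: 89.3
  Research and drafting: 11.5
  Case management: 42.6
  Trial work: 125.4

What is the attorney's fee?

$158,967.50

Trial work: 125.4 × $460 = $57,684.00
Deposition and discovery: 107.2 × $535 = $57,352.00
Research and drafting: 11.5 × $230 = $2,645.00
Motion practice: 89.3 × $415 = $37,059.50
Case management: 42.6 × $130 = $5,538.00
Subtotal: $160,278.50
Write-off: 5.7 × $230 = $1,311.00
Total: $160,278.50 − $1,311.00 = $158,967.50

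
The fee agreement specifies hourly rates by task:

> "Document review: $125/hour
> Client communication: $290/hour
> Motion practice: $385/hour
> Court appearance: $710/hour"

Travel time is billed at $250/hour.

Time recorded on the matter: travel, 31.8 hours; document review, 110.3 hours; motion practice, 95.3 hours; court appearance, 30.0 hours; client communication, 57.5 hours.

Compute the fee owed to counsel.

Document review: 110.3 × $125 = $13,787.50
Client communication: 57.5 × $290 = $16,675.00
Motion practice: 95.3 × $385 = $36,690.50
Court appearance: 30.0 × $710 = $21,300.00
Subtotal: $13,787.50 + $16,675.00 + $36,690.50 + $21,300.00 = $88,453.00
Travel: 31.8 × $250 = $7,950.00
Total: $88,453.00 + $7,950.00 = $96,403.00

$96,403.00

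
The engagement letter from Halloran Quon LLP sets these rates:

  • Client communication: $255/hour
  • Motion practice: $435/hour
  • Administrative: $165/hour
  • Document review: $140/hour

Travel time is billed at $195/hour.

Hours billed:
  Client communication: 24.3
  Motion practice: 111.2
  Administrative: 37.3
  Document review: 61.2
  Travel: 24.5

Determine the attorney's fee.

Client communication: 24.3 × $255 = $6,196.50
Motion practice: 111.2 × $435 = $48,372.00
Administrative: 37.3 × $165 = $6,154.50
Document review: 61.2 × $140 = $8,568.00
Subtotal: $6,196.50 + $48,372.00 + $6,154.50 + $8,568.00 = $69,291.00
Travel: 24.5 × $195 = $4,777.50
Total: $69,291.00 + $4,777.50 = $74,068.50

$74,068.50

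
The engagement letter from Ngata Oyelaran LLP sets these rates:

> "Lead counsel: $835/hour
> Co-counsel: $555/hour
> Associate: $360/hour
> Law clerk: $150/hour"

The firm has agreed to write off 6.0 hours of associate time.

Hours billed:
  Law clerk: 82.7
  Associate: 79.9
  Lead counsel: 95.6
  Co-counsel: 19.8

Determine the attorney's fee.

$129,824.00

Lead counsel: 95.6 × $835 = $79,826.00
Co-counsel: 19.8 × $555 = $10,989.00
Associate: 79.9 × $360 = $28,764.00
Law clerk: 82.7 × $150 = $12,405.00
Subtotal: $131,984.00
Write-off: 6.0 × $360 = $2,160.00
Total: $131,984.00 − $2,160.00 = $129,824.00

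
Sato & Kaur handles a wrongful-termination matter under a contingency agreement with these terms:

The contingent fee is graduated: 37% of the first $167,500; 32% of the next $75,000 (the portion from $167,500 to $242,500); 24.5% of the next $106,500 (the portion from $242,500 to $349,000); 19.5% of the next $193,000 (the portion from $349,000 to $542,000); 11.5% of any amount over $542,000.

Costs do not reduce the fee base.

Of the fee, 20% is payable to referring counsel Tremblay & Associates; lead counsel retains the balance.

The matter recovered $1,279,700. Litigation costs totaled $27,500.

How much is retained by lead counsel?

Fee base is the gross recovery, $1,279,700; costs are reimbursed separately.
First $167,500 at 37% = $61,975.00
Next $75,000 at 32% = $24,000.00
Next $106,500 at 24.5% = $26,092.50
Next $193,000 at 19.5% = $37,635.00
Remaining $737,700 at 11.5% = $84,835.50
Fee: $61,975.00 + $24,000.00 + $26,092.50 + $37,635.00 + $84,835.50 = $234,538.00
Referral share: 20% of $234,538.00 = $46,907.60; lead counsel retains $234,538.00 − $46,907.60 = $187,630.40.

$187,630.40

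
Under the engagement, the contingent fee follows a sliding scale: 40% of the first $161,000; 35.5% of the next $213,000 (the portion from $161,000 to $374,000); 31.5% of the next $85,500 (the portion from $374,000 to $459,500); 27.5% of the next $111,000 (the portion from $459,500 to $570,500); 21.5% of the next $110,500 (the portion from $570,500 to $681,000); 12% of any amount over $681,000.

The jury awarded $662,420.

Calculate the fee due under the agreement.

$217,235.30

First $161,000 at 40% = $64,400.00
Next $213,000 at 35.5% = $75,615.00
Next $85,500 at 31.5% = $26,932.50
Next $111,000 at 27.5% = $30,525.00
Remaining $91,920 at 21.5% = $19,762.80
Fee: $64,400.00 + $75,615.00 + $26,932.50 + $30,525.00 + $19,762.80 = $217,235.30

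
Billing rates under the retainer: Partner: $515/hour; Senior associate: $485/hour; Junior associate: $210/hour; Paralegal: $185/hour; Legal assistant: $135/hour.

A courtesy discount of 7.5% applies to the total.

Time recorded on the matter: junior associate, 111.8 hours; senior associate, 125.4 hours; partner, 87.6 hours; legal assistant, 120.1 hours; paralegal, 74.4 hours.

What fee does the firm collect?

Partner: 87.6 × $515 = $45,114.00
Senior associate: 125.4 × $485 = $60,819.00
Junior associate: 111.8 × $210 = $23,478.00
Paralegal: 74.4 × $185 = $13,764.00
Legal assistant: 120.1 × $135 = $16,213.50
Subtotal: $159,388.50
Less 7.5% discount: −$11,954.14
Total: $159,388.50 − $11,954.14 = $147,434.36

$147,434.36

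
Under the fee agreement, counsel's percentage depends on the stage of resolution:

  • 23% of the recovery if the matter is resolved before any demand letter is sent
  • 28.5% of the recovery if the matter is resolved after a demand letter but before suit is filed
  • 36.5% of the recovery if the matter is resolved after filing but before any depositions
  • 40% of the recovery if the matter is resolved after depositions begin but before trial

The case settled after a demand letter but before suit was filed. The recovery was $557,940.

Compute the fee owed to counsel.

$159,012.90

The matter settled after a demand letter but before suit was filed, so the 28.5% rate applies.
$557,940 × 28.5% = $159,012.90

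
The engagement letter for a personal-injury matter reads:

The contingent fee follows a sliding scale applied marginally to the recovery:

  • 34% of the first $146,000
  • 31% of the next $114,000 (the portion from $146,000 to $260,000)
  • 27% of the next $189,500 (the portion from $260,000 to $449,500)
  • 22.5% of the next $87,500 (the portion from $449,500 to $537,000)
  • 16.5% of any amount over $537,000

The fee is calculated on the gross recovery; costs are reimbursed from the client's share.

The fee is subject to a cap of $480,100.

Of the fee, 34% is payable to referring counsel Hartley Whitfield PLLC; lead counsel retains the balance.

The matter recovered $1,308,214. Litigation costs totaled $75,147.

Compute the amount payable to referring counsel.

Fee base is the gross recovery, $1,308,214; costs are reimbursed separately.
First $146,000 at 34% = $49,640.00
Next $114,000 at 31% = $35,340.00
Next $189,500 at 27% = $51,165.00
Next $87,500 at 22.5% = $19,687.50
Remaining $771,214 at 16.5% = $127,250.31
Fee: $49,640.00 + $35,340.00 + $51,165.00 + $19,687.50 + $127,250.31 = $283,082.81
$283,082.81 is under the $480,100 cap.
Referral share: 34% of $283,082.81 = $96,248.16; lead counsel retains $283,082.81 − $96,248.16 = $186,834.65.

$96,248.16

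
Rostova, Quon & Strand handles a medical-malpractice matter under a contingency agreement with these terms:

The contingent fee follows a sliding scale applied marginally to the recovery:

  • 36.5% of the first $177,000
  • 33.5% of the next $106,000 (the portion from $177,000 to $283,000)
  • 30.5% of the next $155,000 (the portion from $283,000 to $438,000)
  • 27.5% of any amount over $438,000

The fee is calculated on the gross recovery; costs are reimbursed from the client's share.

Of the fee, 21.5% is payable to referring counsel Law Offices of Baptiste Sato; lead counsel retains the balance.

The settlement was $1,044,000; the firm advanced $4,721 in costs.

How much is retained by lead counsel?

Fee base is the gross recovery, $1,044,000; costs are reimbursed separately.
First $177,000 at 36.5% = $64,605.00
Next $106,000 at 33.5% = $35,510.00
Next $155,000 at 30.5% = $47,275.00
Remaining $606,000 at 27.5% = $166,650.00
Fee: $64,605.00 + $35,510.00 + $47,275.00 + $166,650.00 = $314,040.00
Referral share: 21.5% of $314,040.00 = $67,518.60; lead counsel retains $314,040.00 − $67,518.60 = $246,521.40.

$246,521.40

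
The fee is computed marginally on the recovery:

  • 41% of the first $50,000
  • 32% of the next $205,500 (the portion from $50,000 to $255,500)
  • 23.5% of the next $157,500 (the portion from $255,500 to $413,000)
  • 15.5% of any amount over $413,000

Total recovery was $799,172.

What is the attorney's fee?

$183,129.16

First $50,000 at 41% = $20,500.00
Next $205,500 at 32% = $65,760.00
Next $157,500 at 23.5% = $37,012.50
Remaining $386,172 at 15.5% = $59,856.66
Fee: $20,500.00 + $65,760.00 + $37,012.50 + $59,856.66 = $183,129.16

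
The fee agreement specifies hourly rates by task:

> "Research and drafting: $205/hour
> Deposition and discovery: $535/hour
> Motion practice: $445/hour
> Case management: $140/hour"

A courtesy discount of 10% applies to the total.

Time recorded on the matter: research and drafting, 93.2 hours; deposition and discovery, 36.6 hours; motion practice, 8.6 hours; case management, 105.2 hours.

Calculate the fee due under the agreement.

Research and drafting: 93.2 × $205 = $19,106.00
Deposition and discovery: 36.6 × $535 = $19,581.00
Motion practice: 8.6 × $445 = $3,827.00
Case management: 105.2 × $140 = $14,728.00
Subtotal: $57,242.00
Less 10% discount: −$5,724.20
Total: $57,242.00 − $5,724.20 = $51,517.80

$51,517.80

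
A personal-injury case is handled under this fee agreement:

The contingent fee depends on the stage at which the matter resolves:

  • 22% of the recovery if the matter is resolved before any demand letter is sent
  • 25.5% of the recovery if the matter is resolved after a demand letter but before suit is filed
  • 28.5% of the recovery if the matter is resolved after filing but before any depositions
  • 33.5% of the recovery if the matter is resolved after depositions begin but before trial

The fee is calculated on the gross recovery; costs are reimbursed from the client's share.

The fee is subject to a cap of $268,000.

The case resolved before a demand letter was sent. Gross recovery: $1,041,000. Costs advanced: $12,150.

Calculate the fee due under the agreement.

$229,020.00

Fee base is the gross recovery, $1,041,000; costs are reimbursed separately.
The matter resolved before a demand letter was sent, so the 22% rate applies.
$1,041,000 × 22% = $229,020.00
$229,020.00 is under the $268,000 cap.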